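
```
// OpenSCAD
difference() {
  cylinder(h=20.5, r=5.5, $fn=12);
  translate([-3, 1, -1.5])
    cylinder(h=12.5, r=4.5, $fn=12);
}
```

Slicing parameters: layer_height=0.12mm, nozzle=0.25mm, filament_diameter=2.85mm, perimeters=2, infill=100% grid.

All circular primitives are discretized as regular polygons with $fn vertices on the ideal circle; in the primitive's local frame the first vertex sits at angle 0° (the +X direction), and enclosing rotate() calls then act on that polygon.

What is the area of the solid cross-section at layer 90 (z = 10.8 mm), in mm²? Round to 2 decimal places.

46.87 mm²

At z = 10.8 mm: the r=5.5 cylinder gives a regular 12-gon of circumradius 5.5 (constant along its height) (area = (12/2)·5.500²·sin(360°/12) = 90.75 mm²); the cylinder at (-3, 1): section is a regular 12-gon, circumradius r=4.5 (area = (12/2)·4.500²·sin(360°/12) = 60.75 mm²); Taking the first minus the rest: starting from the r=5.5 cylinder (90.75 mm²), the r=4.5 cylinder at (-3, 1) partially overlaps it — only the 43.88 mm² overlap (of its 60.75 mm²) is removed, clipping the outline — area = 46.87 mm². Overall, the cross-section is a single solid region. Net area = 46.87 mm².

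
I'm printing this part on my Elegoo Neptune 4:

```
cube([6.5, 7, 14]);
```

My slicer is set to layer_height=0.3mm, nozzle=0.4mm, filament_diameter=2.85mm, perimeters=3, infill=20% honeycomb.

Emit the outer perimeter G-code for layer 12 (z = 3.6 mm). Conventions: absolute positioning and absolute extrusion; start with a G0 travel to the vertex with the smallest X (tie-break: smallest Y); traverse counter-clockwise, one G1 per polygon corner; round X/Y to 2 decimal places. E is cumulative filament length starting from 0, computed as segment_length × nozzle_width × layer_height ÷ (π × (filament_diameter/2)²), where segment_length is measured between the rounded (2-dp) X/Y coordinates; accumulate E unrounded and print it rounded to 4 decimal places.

At z = 3.6 mm: the cube (footprint 6.5×7) is included at this height. The outline is a single polygon with 4 vertices. Extrusion per mm of travel: 0.4 × 0.3 / (π × 1.425²) = 0.018811. Accumulating E over each segment gives final E = 0.5079.

G0 X0.00 Y0.00 Z3.60
G1 X6.50 Y0.00 E0.1223
G1 X6.50 Y7.00 E0.2539
G1 X0.00 Y7.00 E0.3762
G1 X0.00 Y0.00 E0.5079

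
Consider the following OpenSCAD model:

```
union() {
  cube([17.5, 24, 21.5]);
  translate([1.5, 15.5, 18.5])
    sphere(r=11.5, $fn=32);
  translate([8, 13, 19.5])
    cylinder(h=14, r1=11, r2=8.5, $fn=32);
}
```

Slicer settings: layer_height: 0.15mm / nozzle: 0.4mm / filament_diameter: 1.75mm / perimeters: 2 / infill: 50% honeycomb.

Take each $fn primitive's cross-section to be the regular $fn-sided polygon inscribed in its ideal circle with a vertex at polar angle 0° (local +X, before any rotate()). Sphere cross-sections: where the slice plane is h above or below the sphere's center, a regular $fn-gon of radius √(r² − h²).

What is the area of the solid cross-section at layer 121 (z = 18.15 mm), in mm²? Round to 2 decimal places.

At z = 18.15 mm: the 17.5×24 cube contributes its full rectangle (area 420.00 mm²); the r=11.5 sphere at (1.5, 15.5) contributes a regular 32-gon of circumradius √(11.5²−0.35²) = 11.495 (area = (32/2)·11.495²·sin(360°/32) = 412.43 mm²); the cone at (8, 13) does not reach this height (z outside [19.5, 33.5]); Taking the union: the regions partially overlap — summed areas 832.43 mm² minus the doubly-counted overlap 220.51 mm² gives 611.92 mm² — area = 611.92 mm². Overall, the cross-section is a single solid region. Net area = 611.92 mm².

611.92 mm²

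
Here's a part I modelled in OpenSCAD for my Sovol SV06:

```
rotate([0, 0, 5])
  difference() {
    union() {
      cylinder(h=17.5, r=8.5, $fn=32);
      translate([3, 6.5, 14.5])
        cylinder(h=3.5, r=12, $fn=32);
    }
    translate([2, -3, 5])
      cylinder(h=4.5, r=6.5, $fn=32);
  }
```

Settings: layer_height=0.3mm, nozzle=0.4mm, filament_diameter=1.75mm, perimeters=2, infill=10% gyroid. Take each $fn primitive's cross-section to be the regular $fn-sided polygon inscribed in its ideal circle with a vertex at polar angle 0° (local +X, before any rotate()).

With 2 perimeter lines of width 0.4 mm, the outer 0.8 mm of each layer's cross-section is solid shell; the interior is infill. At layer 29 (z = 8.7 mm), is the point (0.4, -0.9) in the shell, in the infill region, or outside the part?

outside

At z = 8.7 mm: the r=8.5 cylinder gives a regular 32-gon of circumradius 8.5 (constant along its height); the cylinder at (3, 6.5) does not reach this height (z outside [14.5, 18]); Merging all regions: only the r=8.5 cylinder is present, so the union is just that shape — 1 connected region; the cylinder at (2, -3): section is a regular 32-gon, circumradius r=6.5; After the difference (first − rest): starting from that combined region, the r=6.5 cylinder at (2, -3) partially overlaps it — only the 116.62 mm² overlap (of its 131.88 mm²) is removed, clipping the outline — 1 connected region; (whole slice rotated 5° about Z — lengths, areas and connectivity unchanged). Overall, the cross-section is a single solid region. Undo the 5° rotation: the query point maps to (0.320, -0.931) in the un-rotated model frame. The nearest boundary edge runs (-1.61, 2.40)→(-2.60, 1.60); distance from the point to it = 3.80 mm. The point is not inside any of the regions above, so it lies outside the cross-section (3.80 mm from the nearest boundary).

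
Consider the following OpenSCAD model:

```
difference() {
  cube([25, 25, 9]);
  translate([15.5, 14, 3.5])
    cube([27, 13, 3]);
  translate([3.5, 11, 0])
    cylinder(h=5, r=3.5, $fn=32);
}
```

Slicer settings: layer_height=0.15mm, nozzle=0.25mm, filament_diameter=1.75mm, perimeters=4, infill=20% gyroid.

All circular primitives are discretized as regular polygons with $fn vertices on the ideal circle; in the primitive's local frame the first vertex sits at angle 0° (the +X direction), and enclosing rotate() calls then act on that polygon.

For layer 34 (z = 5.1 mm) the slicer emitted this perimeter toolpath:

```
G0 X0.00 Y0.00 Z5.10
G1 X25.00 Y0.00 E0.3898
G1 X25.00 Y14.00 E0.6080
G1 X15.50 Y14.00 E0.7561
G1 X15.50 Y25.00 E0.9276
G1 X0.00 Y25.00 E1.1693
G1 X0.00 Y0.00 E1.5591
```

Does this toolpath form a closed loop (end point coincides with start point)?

yes

Start point (G0): (0.00, 0.00). End point (last G1): the path returns to the start — closed.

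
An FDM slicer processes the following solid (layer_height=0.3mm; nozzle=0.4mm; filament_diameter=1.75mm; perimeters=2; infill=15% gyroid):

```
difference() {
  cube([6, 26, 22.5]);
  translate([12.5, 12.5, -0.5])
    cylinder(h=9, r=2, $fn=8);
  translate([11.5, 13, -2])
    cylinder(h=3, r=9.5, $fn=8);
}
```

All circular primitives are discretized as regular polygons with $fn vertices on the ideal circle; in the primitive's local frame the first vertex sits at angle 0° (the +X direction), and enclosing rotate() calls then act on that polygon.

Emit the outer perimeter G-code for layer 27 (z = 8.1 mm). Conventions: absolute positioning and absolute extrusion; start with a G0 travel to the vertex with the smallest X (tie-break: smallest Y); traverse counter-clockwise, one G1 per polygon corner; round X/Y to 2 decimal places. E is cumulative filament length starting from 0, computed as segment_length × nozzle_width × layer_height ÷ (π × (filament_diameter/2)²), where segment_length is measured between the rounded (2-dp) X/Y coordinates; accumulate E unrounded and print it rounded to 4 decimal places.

G0 X0.00 Y0.00 Z8.10
G1 X6.00 Y0.00 E0.2993
G1 X6.00 Y26.00 E1.5965
G1 X0.00 Y26.00 E1.8958
G1 X0.00 Y0.00 E3.1930

At z = 8.1 mm: the cube (footprint 6×26) is included at this height; the r=2 cylinder at (12.5, 12.5) gives a regular 8-gon of circumradius 2 (constant along its height); the cylinder at (11.5, 13) does not reach this height (z outside [-2, 1]); After the difference (first − rest): starting from the 6×26 cube, the r=2 cylinder at (12.5, 12.5) misses the remaining region (no effect) — 1 connected region. The outline is a single polygon with 4 vertices. Extrusion per mm of travel: 0.4 × 0.3 / (π × 0.875²) = 0.049890. Accumulating E over each segment gives final E = 3.1930.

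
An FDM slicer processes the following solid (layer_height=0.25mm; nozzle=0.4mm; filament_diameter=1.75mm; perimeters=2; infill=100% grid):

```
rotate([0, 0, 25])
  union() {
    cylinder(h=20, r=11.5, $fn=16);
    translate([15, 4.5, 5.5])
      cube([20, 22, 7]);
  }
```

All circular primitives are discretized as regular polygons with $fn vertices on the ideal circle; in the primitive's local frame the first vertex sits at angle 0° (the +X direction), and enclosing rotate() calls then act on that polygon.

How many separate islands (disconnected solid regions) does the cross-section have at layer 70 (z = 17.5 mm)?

1

At z = 17.5 mm: the r=11.5 cylinder contributes a regular 16-gon of circumradius 11.5; the cube at (15, 4.5) does not reach this height (z outside [5.5, 12.5]); Combining (union): only the r=11.5 cylinder is present, so the union is just that shape — 1 connected region; (whole slice rotated 25° about Z — lengths, areas and connectivity unchanged). Overall, the cross-section is a single solid region. Island count = 1.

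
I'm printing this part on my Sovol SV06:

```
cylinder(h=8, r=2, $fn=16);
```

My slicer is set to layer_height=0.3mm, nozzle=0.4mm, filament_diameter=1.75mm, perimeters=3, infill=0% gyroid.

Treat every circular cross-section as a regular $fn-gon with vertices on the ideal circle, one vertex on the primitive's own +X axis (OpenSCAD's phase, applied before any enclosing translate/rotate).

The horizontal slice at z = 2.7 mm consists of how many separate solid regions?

1

At z = 2.7 mm: the cylinder: section is a regular 16-gon, circumradius r=2. The result has 1 disconnected region.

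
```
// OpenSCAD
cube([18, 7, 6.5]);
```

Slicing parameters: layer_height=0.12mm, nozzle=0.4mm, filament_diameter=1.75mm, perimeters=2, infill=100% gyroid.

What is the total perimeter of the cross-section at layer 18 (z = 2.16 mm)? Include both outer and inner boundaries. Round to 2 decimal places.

50.00 mm

At z = 2.16 mm: the cube (footprint 18×7) is included at this height (perimeter 50.00 mm). Overall, the cross-section is a single solid region. Total boundary length (outer) = 50.00 mm.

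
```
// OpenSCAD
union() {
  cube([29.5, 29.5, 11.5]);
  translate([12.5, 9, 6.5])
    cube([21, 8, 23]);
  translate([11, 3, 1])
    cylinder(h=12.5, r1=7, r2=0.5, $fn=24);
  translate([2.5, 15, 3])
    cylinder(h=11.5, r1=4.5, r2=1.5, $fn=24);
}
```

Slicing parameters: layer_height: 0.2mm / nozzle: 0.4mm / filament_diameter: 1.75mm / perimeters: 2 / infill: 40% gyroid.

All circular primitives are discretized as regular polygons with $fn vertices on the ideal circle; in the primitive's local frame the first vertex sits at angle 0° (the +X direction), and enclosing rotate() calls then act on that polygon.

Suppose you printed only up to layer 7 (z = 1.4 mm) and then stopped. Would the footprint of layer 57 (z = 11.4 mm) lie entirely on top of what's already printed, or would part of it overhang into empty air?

part overhangs

Compare the two slices. At z = 1.4: the cube (footprint 29.5×29.5) is included at this height (area 870.25 mm²); the cube at (12.5, 9) does not reach this height (z outside [6.5, 29.5]); the cone at (11, 3): at t=0.032 of its height the radius interpolates to r₁+(r₂−r₁)t = 6.792, giving a regular 24-gon of that circumradius (area = (24/2)·6.792²·sin(360°/24) = 143.28 mm²); the cone at (2.5, 15) is absent (z outside [3, 14.5]); Combining (union): the regions partially overlap — summed areas 1013.53 mm² minus the doubly-counted overlap 110.77 mm² gives 902.76 mm² — area = 902.76 mm². At z = 11.4: the cube is present — its section is the full 29.5×29.5 rectangle (area 870.25 mm²); the cube at (12.5, 9) (footprint 21×8) is included at this height (area 168.00 mm²); the cone at (11, 3): at t=0.832 of its height the radius interpolates to r₁+(r₂−r₁)t = 1.592, giving a regular 24-gon of that circumradius (area = (24/2)·1.592²·sin(360°/24) = 7.87 mm²); the cone at (2.5, 15) contributes a regular 24-gon of circumradius 2.309 (interpolated between r1=4.5 and r2=1.5 at t=0.730) (area = (24/2)·2.309²·sin(360°/24) = 16.55 mm²); Combining (union): the regions partially overlap — summed areas 1062.68 mm² minus the doubly-counted overlap 160.43 mm² gives 902.25 mm² — area = 902.25 mm². Checking containment: at z = 11.4 the cross-section extends beyond the z = 1.4 cross-section by about 32.00 mm².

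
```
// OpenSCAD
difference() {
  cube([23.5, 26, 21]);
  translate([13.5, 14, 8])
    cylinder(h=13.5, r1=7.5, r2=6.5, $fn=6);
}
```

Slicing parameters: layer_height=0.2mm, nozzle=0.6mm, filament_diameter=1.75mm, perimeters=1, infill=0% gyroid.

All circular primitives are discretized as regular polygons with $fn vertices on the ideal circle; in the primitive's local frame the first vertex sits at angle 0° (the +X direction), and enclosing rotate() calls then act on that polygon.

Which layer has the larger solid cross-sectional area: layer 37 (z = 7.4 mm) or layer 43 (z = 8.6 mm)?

layer 37 (z = 7.4 mm)

Layer 37 (z = 7.4): the cube (footprint 23.5×26) is included at this height (area 611.00 mm²); the cone at (13.5, 14) is absent (z outside [8, 21.5]); Subtracting the remaining from the first: none of the subtracted shapes is present at this height, so the 23.5×26 cube is unchanged — area = 611.00 mm². So its area = 611.00 mm². Layer 43 (z = 8.6): the 23.5×26 cube contributes its full rectangle (area 611.00 mm²); the cone at (13.5, 14) contributes a regular 6-gon of circumradius 7.456 (interpolated between r1=7.5 and r2=6.5 at t=0.044) (area = (6/2)·7.456²·sin(360°/6) = 144.41 mm²); After the difference (first − rest): starting from the 23.5×26 cube (611.00 mm²), the cone at (13.5, 14) lies wholly inside it (removes its full 144.41 mm² and its 44.73 mm outline becomes a hole wall) — area = 466.59 mm². So its area = 466.59 mm². Layer 37 is larger (611.00 vs 466.59 mm²).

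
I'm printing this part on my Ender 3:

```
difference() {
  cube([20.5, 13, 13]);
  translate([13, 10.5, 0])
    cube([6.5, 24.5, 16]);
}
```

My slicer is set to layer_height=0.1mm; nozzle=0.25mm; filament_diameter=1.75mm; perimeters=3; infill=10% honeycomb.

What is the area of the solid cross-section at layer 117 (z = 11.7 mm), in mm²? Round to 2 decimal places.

250.25 mm²

At z = 11.7 mm: the 20.5×13 cube contributes its full rectangle (area 266.50 mm²); the 6.5×24.5 cube at (13, 10.5) contributes its full rectangle (area 159.25 mm²); Taking the first minus the rest: starting from the 20.5×13 cube (266.50 mm²), the 6.5×24.5 cube at (13, 10.5) partially overlaps it — only the 16.25 mm² overlap (of its 159.25 mm²) is removed, clipping the outline — area = 250.25 mm². Overall, the cross-section is a single solid region. Net area = 250.25 mm².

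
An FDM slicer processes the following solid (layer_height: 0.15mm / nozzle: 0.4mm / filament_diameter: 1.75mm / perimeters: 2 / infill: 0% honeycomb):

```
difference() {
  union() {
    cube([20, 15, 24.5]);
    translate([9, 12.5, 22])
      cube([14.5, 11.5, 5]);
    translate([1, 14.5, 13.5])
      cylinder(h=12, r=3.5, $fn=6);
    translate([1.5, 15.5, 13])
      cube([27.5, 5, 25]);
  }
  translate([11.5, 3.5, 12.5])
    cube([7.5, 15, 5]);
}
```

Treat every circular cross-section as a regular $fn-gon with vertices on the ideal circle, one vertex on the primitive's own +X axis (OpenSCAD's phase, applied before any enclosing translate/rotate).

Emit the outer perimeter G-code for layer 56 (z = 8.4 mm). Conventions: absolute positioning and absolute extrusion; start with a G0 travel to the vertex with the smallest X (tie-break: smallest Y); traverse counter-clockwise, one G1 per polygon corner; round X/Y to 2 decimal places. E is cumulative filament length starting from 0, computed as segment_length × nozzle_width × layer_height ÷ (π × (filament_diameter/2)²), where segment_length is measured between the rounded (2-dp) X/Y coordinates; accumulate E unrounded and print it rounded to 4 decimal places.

At z = 8.4 mm: the cube is present — its section is the full 20×15 rectangle; the cube at (9, 12.5) is not intersected at this z (z outside [22, 27]); the cylinder at (1, 14.5) is not intersected at this z (z outside [13.5, 25.5]); the cube at (1.5, 15.5) is absent (z outside [13, 38]); Taking the union: only the 20×15 cube is present, so the union is just that shape — 1 connected region; the cube at (11.5, 3.5) does not reach this height (z outside [12.5, 17.5]); Subtracting the remaining from the first: none of the subtracted shapes is present at this height, so that combined region is unchanged — 1 connected region. The outline is a single polygon with 4 vertices. Extrusion per mm of travel: 0.4 × 0.15 / (π × 0.875²) = 0.024945. Accumulating E over each segment gives final E = 1.7462.

G0 X0.00 Y0.00 Z8.40
G1 X20.00 Y0.00 E0.4989
G1 X20.00 Y15.00 E0.8731
G1 X0.00 Y15.00 E1.3720
G1 X0.00 Y0.00 E1.7462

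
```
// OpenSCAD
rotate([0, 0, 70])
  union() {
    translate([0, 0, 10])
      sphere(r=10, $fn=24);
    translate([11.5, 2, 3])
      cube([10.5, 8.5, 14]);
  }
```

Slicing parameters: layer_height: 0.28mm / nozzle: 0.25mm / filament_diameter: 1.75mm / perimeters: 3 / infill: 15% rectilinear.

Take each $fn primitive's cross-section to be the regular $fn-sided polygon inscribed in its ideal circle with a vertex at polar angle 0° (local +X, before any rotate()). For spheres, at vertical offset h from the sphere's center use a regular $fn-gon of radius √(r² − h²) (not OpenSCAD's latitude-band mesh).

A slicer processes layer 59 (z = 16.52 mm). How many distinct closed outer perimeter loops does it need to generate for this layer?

At z = 16.52 mm: the r=10 sphere slices to a regular 24-gon of circumradius 7.582 (√(r²−h²) with h=6.52 from center); the 10.5×8.5 cube at (11.5, 2) contributes its full rectangle; Taking the union: the 2 present regions are separate (no shared area or edge), so areas and boundary lengths simply add and each stays a separate island — 2 connected regions; (rotated 70° about Z; rotation is an isometry so areas/perimeters/island counts are preserved). The result has 2 disconnected regions.

2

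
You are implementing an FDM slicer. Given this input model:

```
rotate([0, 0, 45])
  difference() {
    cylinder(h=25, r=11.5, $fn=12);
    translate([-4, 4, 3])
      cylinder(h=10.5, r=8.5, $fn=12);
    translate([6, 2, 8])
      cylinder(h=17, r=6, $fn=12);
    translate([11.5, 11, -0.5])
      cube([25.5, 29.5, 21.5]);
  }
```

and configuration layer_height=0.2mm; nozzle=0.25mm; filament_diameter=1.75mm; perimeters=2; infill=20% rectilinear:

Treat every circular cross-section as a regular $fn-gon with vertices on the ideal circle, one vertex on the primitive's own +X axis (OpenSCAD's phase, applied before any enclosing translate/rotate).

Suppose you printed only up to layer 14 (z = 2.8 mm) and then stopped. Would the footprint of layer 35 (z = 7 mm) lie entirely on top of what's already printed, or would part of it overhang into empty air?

entirely on top

Compare the two slices. At z = 2.8: the cylinder: section is a regular 12-gon, circumradius r=11.5 (area = (12/2)·11.500²·sin(360°/12) = 396.75 mm²); the cylinder at (-4, 4) is not intersected at this z (z outside [3, 13.5]); the cylinder at (6, 2) does not reach this height (z outside [8, 25]); the cube at (11.5, 11) (footprint 25.5×29.5) is included at this height (area 752.25 mm²); Subtracting the remaining from the first: starting from the r=11.5 cylinder (396.75 mm²), the 25.5×29.5 cube at (11.5, 11) misses the remaining region (no effect) — area = 396.75 mm²; (whole slice rotated 45° about Z — lengths, areas and connectivity unchanged). At z = 7: the cylinder: section is a regular 12-gon, circumradius r=11.5 (area = (12/2)·11.500²·sin(360°/12) = 396.75 mm²); the r=8.5 cylinder at (-4, 4) contributes a regular 12-gon of circumradius 8.5 (area = (12/2)·8.500²·sin(360°/12) = 216.75 mm²); the cylinder at (6, 2) is absent (z outside [8, 25]); the cube at (11.5, 11) is present — its section is the full 25.5×29.5 rectangle (area 752.25 mm²); Subtracting the remaining from the first: starting from the r=11.5 cylinder (396.75 mm²), the r=8.5 cylinder at (-4, 4) partially overlaps it — only the 182.03 mm² overlap (of its 216.75 mm²) is removed, clipping the outline; the 25.5×29.5 cube at (11.5, 11) misses the remaining region (no effect) — area = 214.72 mm²; (rotated 45° about Z; rotation is an isometry so areas/perimeters/island counts are preserved). Checking containment: the cross-section at z = 7 is a subset of the cross-section at z = 2.8.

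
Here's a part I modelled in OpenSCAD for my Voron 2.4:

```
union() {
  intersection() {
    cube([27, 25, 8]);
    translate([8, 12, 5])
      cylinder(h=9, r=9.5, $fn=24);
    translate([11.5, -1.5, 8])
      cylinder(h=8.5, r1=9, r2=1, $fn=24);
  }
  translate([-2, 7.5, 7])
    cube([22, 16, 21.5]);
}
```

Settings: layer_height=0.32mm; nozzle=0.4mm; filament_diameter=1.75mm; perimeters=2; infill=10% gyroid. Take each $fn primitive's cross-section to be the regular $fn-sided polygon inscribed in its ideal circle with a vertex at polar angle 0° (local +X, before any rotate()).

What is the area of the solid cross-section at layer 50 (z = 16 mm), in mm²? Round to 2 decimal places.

352.00 mm²

At z = 16 mm: the cube is absent (z outside [0, 8]); the cylinder at (8, 12) is absent (z outside [5, 14]); the cone at (11.5, -1.5) contributes a regular 24-gon of circumradius 1.471 (interpolated between r1=9 and r2=1 at t=0.941) (area = (24/2)·1.471²·sin(360°/24) = 6.72 mm²); After intersecting: at least one operand is absent at this height, so nothing remains; the 22×16 cube at (-2, 7.5) contributes its full rectangle (area 352.00 mm²); Combining (union): only the 22×16 cube at (-2, 7.5) is present, so the union is just that shape — area = 352.00 mm². Overall, the cross-section is a single solid region. Net area = 352.00 mm².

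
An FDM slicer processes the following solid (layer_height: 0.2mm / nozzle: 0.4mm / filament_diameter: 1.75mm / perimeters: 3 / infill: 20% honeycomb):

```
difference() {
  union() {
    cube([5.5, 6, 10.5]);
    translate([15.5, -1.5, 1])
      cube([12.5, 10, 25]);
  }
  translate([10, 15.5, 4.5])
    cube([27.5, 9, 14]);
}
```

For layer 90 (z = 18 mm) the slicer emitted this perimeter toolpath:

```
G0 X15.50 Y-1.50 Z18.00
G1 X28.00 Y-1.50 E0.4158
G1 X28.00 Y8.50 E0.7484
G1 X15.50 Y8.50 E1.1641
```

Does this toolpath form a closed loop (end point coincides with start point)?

Start point (G0): (15.50, -1.50). End point (last G1): the path does not return to the start — open.

no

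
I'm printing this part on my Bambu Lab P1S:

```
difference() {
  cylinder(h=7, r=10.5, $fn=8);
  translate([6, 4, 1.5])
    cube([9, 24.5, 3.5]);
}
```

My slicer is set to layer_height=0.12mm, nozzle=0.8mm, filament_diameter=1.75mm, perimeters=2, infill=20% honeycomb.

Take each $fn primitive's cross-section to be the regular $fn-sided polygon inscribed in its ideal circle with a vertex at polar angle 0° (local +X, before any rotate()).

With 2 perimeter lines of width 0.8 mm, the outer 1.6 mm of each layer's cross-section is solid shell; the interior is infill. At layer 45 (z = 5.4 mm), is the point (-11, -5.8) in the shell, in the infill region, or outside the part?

At z = 5.4 mm: the cylinder: section is a regular 8-gon, circumradius r=10.5; the cube at (6, 4) does not reach this height (z outside [1.5, 5]); After the difference (first − rest): none of the subtracted shapes is present at this height, so the r=10.5 cylinder is unchanged — 1 connected region. Overall, the cross-section is a single solid region. The nearest boundary edge runs (-10.50, 0.00)→(-7.42, -7.42); distance from the point to it = 2.68 mm. The point is not inside any of the regions above, so it lies outside the cross-section (2.68 mm from the nearest boundary).

outside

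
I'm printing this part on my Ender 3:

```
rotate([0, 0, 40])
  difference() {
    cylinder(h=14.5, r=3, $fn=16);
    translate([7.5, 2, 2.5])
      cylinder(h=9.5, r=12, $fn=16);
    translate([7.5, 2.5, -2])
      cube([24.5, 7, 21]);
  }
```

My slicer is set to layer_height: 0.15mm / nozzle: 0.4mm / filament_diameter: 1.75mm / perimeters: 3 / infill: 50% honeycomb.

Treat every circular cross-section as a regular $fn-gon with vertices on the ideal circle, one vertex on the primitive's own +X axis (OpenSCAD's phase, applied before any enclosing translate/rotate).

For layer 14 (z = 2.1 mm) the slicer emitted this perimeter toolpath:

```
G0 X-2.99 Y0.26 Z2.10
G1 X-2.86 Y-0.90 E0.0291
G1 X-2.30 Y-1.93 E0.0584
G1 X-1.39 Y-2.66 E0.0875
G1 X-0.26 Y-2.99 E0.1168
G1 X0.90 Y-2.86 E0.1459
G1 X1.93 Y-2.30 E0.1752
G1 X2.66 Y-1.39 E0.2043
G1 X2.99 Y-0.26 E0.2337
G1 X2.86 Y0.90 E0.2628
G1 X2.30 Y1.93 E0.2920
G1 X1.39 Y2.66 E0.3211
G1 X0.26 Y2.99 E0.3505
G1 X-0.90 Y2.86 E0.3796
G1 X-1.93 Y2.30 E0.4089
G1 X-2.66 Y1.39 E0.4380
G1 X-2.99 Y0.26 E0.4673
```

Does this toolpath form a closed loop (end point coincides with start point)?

Start point (G0): (-2.99, 0.26). End point (last G1): the path returns to the start — closed.

yes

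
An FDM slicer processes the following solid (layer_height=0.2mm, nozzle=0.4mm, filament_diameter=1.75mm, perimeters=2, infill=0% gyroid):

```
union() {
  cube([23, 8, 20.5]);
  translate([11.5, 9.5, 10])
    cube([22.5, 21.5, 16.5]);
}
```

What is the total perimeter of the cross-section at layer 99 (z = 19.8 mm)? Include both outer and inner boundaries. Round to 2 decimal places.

At z = 19.8 mm: the 23×8 cube contributes its full rectangle (perimeter 62.00 mm); the cube at (11.5, 9.5) is present — its section is the full 22.5×21.5 rectangle (perimeter 88.00 mm); Taking the union: the 2 present regions are separate (no shared area or edge), so areas and boundary lengths simply add and each stays a separate island — boundary = 150.00 mm. Overall, the cross-section has 2 separate islands. Total boundary length (outer) = 150.00 mm.

150.00 mm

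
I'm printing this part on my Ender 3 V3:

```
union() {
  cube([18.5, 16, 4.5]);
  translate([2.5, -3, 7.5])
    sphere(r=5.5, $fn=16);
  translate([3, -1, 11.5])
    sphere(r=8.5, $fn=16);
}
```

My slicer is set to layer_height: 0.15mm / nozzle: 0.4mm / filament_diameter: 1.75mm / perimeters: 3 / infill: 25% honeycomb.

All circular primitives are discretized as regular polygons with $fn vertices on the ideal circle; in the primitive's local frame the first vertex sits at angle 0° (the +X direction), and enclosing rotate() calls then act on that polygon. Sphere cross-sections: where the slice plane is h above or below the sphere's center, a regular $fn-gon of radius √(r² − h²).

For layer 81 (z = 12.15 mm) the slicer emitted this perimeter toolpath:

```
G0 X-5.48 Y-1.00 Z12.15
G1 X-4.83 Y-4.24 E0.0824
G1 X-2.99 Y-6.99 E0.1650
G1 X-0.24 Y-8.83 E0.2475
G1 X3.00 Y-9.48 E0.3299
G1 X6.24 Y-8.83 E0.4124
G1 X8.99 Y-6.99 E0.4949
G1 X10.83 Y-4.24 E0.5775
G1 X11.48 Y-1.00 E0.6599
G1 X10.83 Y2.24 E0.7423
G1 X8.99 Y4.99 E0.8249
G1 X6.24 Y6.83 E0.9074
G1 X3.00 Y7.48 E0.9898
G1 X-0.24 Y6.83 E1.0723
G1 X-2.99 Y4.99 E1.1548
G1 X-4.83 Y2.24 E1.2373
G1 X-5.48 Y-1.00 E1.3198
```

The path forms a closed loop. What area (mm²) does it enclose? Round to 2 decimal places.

219.88 mm²

Apply the shoelace formula to the sequence of (X, Y) vertices; enclosed area = 219.88 mm².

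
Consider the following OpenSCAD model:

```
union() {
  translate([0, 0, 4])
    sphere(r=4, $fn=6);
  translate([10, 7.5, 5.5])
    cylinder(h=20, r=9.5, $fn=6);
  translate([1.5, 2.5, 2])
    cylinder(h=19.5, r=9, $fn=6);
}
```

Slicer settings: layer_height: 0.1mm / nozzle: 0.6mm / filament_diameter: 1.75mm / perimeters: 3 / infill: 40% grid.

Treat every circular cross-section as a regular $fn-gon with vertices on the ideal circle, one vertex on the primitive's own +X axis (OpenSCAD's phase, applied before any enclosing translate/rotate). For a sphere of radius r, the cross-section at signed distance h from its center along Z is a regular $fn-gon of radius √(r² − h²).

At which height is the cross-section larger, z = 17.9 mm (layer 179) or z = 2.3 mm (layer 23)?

Layer 179 (z = 17.9): the sphere is not intersected at this z (|z−center|=13.900 > r=4); the r=9.5 cylinder at (10, 7.5) gives a regular 6-gon of circumradius 9.5 (constant along its height) (area = (6/2)·9.500²·sin(360°/6) = 234.48 mm²); the cylinder at (1.5, 2.5): section is a regular 6-gon, circumradius r=9 (area = (6/2)·9.000²·sin(360°/6) = 210.44 mm²); Taking the union: the regions partially overlap — summed areas 444.92 mm² minus the doubly-counted overlap 67.88 mm² gives 377.04 mm² — area = 377.04 mm². So its area = 377.04 mm². Layer 23 (z = 2.3): the r=4 sphere slices to a regular 6-gon of circumradius 3.621 (√(r²−h²) with h=1.7 from center) (area = (6/2)·3.621²·sin(360°/6) = 34.06 mm²); the cylinder at (10, 7.5) does not reach this height (z outside [5.5, 25.5]); the cylinder at (1.5, 2.5): section is a regular 6-gon, circumradius r=9 (area = (6/2)·9.000²·sin(360°/6) = 210.44 mm²); Merging all regions: the r=4 sphere lies entirely inside the r=9 cylinder at (1.5, 2.5), so the union is just the r=9 cylinder at (1.5, 2.5) — area = 210.44 mm². So its area = 210.44 mm². Layer 179 is larger (377.04 vs 210.44 mm²).

layer 179 (z = 17.9 mm)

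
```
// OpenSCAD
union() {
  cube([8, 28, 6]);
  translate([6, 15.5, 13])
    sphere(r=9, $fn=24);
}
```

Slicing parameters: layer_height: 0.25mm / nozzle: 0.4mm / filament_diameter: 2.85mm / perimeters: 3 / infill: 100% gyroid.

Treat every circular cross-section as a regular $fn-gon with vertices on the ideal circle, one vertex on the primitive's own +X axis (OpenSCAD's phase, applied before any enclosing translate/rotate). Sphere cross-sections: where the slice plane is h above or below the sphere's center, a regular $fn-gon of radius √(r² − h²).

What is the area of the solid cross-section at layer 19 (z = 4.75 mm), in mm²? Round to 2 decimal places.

230.57 mm²

At z = 4.75 mm: the cube is present — its section is the full 8×28 rectangle (area 224.00 mm²); the r=9 sphere at (6, 15.5) contributes a regular 24-gon of circumradius √(9²−8.25²) = 3.597 (area = (24/2)·3.597²·sin(360°/24) = 40.18 mm²); Taking the union: the regions partially overlap — summed areas 264.18 mm² minus the doubly-counted overlap 33.61 mm² gives 230.57 mm² — area = 230.57 mm². Overall, the cross-section is a single solid region. Net area = 230.57 mm².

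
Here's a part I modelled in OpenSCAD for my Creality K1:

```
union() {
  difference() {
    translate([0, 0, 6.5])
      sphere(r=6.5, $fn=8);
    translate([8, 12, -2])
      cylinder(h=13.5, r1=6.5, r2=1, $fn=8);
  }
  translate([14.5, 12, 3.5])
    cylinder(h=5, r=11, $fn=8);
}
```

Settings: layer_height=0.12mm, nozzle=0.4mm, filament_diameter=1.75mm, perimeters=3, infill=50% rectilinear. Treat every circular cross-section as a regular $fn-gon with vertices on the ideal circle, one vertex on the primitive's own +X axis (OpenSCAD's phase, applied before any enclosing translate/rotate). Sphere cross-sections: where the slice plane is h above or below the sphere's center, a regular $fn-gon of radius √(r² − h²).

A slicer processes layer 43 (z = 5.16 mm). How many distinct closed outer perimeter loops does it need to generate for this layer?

2

At z = 5.16 mm: the r=6.5 sphere slices to a regular 8-gon of circumradius 6.360 (√(r²−h²) with h=1.34 from center); the cone at (8, 12) (r1=6.5→r2=1) has section circumradius 3.583 here — a regular 8-gon; Subtracting the remaining from the first: starting from the r=6.5 sphere, the cone at (8, 12) misses the remaining region (no effect) — 1 connected region; the r=11 cylinder at (14.5, 12) contributes a regular 8-gon of circumradius 11; Taking the union: the 2 present regions are separate (no shared area or edge), so areas and boundary lengths simply add and each stays a separate island — 2 connected regions. The result has 2 disconnected regions.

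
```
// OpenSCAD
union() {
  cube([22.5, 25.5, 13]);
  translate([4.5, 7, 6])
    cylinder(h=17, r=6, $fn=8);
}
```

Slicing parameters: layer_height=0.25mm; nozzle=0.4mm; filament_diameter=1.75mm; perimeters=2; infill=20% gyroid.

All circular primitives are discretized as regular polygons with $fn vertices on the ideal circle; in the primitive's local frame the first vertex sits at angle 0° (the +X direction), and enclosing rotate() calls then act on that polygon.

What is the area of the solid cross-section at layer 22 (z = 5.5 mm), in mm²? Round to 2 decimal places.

573.75 mm²

At z = 5.5 mm: the cube (footprint 22.5×25.5) is included at this height (area 573.75 mm²); the cylinder at (4.5, 7) does not reach this height (z outside [6, 23]); Merging all regions: only the 22.5×25.5 cube is present, so the union is just that shape — area = 573.75 mm². Overall, the cross-section is a single solid region. Net area = 573.75 mm².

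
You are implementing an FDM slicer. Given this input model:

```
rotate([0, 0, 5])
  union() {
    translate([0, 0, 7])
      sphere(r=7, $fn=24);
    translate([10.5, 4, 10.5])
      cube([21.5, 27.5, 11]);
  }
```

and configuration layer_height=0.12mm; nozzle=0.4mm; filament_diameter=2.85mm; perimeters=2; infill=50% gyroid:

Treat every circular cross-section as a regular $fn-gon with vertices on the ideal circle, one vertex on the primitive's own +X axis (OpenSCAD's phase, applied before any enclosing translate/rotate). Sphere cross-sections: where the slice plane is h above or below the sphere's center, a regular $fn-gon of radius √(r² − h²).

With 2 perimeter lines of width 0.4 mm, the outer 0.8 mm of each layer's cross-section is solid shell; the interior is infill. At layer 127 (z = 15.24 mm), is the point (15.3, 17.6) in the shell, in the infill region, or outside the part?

At z = 15.24 mm: the sphere does not reach this height (|z−center|=8.240 > r=7); the cube at (10.5, 4) is present — its section is the full 21.5×27.5 rectangle; Taking the union: only the 21.5×27.5 cube at (10.5, 4) is present, so the union is just that shape — 1 connected region; (rotated 5° about Z; rotation is an isometry so areas/perimeters/island counts are preserved). Overall, the cross-section is a single solid region. Undo the 5° rotation: the query point maps to (16.776, 16.200) in the un-rotated model frame. The nearest boundary edge runs (10.50, 31.50)→(10.50, 4.00); distance from the point to it = 6.28 mm. The point is inside the cross-section and 6.28 mm from the nearest boundary — more than the 0.8 mm shell width (2 × 0.4), so it's in the infill interior.

infill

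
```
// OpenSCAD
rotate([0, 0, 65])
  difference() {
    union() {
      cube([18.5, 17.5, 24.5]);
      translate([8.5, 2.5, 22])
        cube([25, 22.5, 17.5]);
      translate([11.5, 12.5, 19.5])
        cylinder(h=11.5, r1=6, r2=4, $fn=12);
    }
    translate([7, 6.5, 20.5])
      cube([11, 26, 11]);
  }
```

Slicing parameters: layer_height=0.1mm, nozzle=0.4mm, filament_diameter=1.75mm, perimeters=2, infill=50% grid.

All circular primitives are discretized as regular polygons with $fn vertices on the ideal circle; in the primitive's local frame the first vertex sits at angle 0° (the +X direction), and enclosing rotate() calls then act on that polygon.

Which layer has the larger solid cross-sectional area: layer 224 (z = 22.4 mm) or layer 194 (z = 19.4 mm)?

layer 224 (z = 22.4 mm)

Layer 224 (z = 22.4): the 18.5×17.5 cube contributes its full rectangle (area 323.75 mm²); the 25×22.5 cube at (8.5, 2.5) contributes its full rectangle (area 562.50 mm²); the cone at (11.5, 12.5) contributes a regular 12-gon of circumradius 5.496 (interpolated between r1=6 and r2=4 at t=0.252) (area = (12/2)·5.496²·sin(360°/12) = 90.61 mm²); Merging all regions: the regions partially overlap — summed areas 976.86 mm² minus the doubly-counted overlap 240.61 mm² gives 736.25 mm² — area = 736.25 mm²; the cube at (7, 6.5) (footprint 11×26) is included at this height (area 286.00 mm²); Subtracting the remaining from the first: starting from the result so far (736.25 mm²), the 11×26 cube at (7, 6.5) partially overlaps it — only the 192.25 mm² overlap (of its 286.00 mm²) is removed, clipping the outline — area = 544.00 mm²; (whole slice rotated 65° about Z — lengths, areas and connectivity unchanged). So its area = 544.00 mm². Layer 194 (z = 19.4): the 18.5×17.5 cube contributes its full rectangle (area 323.75 mm²); the cube at (8.5, 2.5) is absent (z outside [22, 39.5]); the cone at (11.5, 12.5) does not reach this height (z outside [19.5, 31]); Combining (union): only the 18.5×17.5 cube is present, so the union is just that shape — area = 323.75 mm²; the cube at (7, 6.5) is not intersected at this z (z outside [20.5, 31.5]); Subtracting the remaining from the first: none of the subtracted shapes is present at this height, so the result so far is unchanged — area = 323.75 mm²; (rotated 65° about Z; rotation is an isometry so areas/perimeters/island counts are preserved). So its area = 323.75 mm². Layer 224 is larger (544.00 vs 323.75 mm²).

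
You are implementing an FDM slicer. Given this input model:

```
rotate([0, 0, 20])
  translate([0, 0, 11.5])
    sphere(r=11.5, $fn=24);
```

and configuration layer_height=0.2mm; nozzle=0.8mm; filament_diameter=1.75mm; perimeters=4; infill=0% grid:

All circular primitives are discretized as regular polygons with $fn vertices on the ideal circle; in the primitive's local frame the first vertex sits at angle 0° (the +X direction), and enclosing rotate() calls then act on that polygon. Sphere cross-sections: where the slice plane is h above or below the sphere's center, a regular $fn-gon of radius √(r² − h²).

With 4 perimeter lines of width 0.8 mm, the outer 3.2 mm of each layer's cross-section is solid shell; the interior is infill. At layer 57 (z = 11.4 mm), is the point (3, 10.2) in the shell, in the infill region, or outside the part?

shell

At z = 11.4 mm: the r=11.5 sphere contributes a regular 24-gon of circumradius √(11.5²−0.1²) = 11.500; (whole slice rotated 20° about Z — lengths, areas and connectivity unchanged). Overall, the cross-section is a single solid region. Undo the 20° rotation: the query point maps to (6.308, 8.559) in the un-rotated model frame. The nearest boundary edge runs (8.13, 8.13)→(5.75, 9.96); distance from the point to it = 0.77 mm. The point is inside the cross-section, 0.77 mm from the nearest boundary — within the 3.2 mm shell band (4 × 0.8).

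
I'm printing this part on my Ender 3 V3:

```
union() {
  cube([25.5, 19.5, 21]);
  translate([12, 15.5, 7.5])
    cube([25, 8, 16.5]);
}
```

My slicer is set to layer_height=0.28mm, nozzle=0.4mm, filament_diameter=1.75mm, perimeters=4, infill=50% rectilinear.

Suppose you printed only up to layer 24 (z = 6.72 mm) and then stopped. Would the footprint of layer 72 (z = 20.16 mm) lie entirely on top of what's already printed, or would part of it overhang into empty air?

part overhangs

Compare the two slices. At z = 6.72: the 25.5×19.5 cube contributes its full rectangle (area 497.25 mm²); the cube at (12, 15.5) is absent (z outside [7.5, 24]); Combining (union): only the 25.5×19.5 cube is present, so the union is just that shape — area = 497.25 mm². At z = 20.16: the 25.5×19.5 cube contributes its full rectangle (area 497.25 mm²); the cube at (12, 15.5) is present — its section is the full 25×8 rectangle (area 200.00 mm²); Combining (union): the regions partially overlap — summed areas 697.25 mm² minus the doubly-counted overlap 54.00 mm² gives 643.25 mm² — area = 643.25 mm². Checking containment: at z = 20.16 the cross-section extends beyond the z = 6.72 cross-section by about 146.00 mm².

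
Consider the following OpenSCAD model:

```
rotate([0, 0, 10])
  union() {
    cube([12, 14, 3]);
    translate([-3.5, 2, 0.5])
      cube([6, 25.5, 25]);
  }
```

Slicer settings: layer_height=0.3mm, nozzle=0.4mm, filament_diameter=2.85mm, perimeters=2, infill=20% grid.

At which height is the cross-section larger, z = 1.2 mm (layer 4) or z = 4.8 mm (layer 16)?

Layer 4 (z = 1.2): the cube (footprint 12×14) is included at this height (area 168.00 mm²); the cube at (-3.5, 2) is present — its section is the full 6×25.5 rectangle (area 153.00 mm²); Taking the union: the regions partially overlap — summed areas 321.00 mm² minus the doubly-counted overlap 30.00 mm² gives 291.00 mm² — area = 291.00 mm²; (whole slice rotated 10° about Z — lengths, areas and connectivity unchanged). So its area = 291.00 mm². Layer 16 (z = 4.8): the cube is absent (z outside [0, 3]); the cube at (-3.5, 2) (footprint 6×25.5) is included at this height (area 153.00 mm²); Merging all regions: only the 6×25.5 cube at (-3.5, 2) is present, so the union is just that shape — area = 153.00 mm²; (rotated 10° about Z; rotation is an isometry so areas/perimeters/island counts are preserved). So its area = 153.00 mm². Layer 4 is larger (291.00 vs 153.00 mm²).

layer 4 (z = 1.2 mm)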